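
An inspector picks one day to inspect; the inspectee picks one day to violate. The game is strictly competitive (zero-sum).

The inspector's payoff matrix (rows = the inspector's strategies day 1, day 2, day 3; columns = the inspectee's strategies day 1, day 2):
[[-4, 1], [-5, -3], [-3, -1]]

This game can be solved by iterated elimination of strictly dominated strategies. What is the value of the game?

Column day 2 is strictly dominated by day 1 for the inspectee (-4<1, -5<-3, -3<-1); eliminate day 2.
Row day 2 is strictly dominated by row day 1 (-4>-5); eliminate day 2.
Row day 1 is strictly dominated by row day 3 (-3>-4); eliminate day 1.
Only (day 3, day 1) remains, with payoff -3.

-3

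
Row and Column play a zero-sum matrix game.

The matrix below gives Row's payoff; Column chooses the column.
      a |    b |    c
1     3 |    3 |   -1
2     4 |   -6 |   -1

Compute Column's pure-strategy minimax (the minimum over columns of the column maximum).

The worst case (largest entry) in each column is a: 4, b: 3, c: -1.
The best (smallest) of these is -1.

-1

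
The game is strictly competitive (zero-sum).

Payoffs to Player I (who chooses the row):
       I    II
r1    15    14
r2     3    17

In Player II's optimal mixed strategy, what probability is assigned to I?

Row minima are 14 and 3, so Player I's maximin is 14; column maxima are 15 and 17, so Player II's minimax is 15. These differ, so the equilibrium is in mixed strategies.
Let Player II play I with probability q. Player I is indifferent when 15q + 14(1−q) = 3q + 17(1−q), giving q = 1/5.

1/5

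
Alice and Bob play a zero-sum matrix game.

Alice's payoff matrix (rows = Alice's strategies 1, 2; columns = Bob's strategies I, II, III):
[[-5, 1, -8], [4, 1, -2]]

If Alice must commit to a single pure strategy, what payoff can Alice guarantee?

The worst-case payoff for each row is 1: -8, 2: -2.
The best of these is -2.

-2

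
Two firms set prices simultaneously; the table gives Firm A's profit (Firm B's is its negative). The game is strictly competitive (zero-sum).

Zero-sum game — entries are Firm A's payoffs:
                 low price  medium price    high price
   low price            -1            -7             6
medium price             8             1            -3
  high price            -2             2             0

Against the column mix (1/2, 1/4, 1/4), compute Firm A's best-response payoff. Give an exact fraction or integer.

7/2

low price: (-1)·(1/2) + (-7)·(1/4) + (6)·(1/4) = -3/4.
medium price: (8)·(1/2) + (1)·(1/4) + (-3)·(1/4) = 7/2.
high price: (-2)·(1/2) + (2)·(1/4) + (0)·(1/4) = -1/2.
The best pure response is medium price with expected payoff 7/2.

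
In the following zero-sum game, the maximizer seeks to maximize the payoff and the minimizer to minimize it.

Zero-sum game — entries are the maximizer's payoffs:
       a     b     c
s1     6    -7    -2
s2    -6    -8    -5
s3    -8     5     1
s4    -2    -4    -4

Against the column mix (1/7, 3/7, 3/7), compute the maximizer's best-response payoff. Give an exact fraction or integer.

s1: (6)·(1/7) + (-7)·(3/7) + (-2)·(3/7) = -3.
s2: (-6)·(1/7) + (-8)·(3/7) + (-5)·(3/7) = -45/7.
s3: (-8)·(1/7) + (5)·(3/7) + (1)·(3/7) = 10/7.
s4: (-2)·(1/7) + (-4)·(3/7) + (-4)·(3/7) = -26/7.
The best pure response is s3 with expected payoff 10/7.

10/7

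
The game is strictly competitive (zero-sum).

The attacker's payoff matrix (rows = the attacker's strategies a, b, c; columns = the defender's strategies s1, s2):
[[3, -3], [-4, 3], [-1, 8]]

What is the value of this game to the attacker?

7/5

Row b is strictly dominated by row c, so the attacker never plays it.
The remaining 2×2 game on (a, c) × (s1, s2) has no saddle point. Let the attacker play a with probability p; indifference gives 3p − (1−p) = −3p + 8(1−p), so p = 3/5.
Similarly the defender's optimal q on s1 is 11/15, and the value is 3·(11/15) + (-3)·(4/15) = 7/5.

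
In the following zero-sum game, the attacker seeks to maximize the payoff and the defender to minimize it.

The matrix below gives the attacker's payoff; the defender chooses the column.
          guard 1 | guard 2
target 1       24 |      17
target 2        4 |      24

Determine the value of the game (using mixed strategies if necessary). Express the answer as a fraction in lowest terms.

508/27

Row minima are 17 and 4, so the attacker's maximin is 17; column maxima are 24 and 24, so the defender's minimax is 24. These differ, so the equilibrium is in mixed strategies.
Let the attacker play target 1 with probability p. The defender is indifferent when 24p + 4(1−p) = 17p + 24(1−p), giving p = 20/27.
Let the defender play guard 1 with probability q. The attacker is indifferent when 24q + 17(1−q) = 4q + 24(1−q), giving q = 7/27.
The value is 24·(7/27) + (17)·(20/27) = 508/27.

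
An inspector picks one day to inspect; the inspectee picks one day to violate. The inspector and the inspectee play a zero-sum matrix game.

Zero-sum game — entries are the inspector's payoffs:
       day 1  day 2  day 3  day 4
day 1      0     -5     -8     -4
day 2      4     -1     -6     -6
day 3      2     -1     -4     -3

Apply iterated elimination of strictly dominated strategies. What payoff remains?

Row day 1 is strictly dominated by row day 3 (2>0, -1>-5, -4>-8, -3>-4); eliminate day 1.
Column day 2 is strictly dominated by day 3 for the inspectee (-6<-1, -4<-1); eliminate day 2.
Column day 1 is strictly dominated by day 3 for the inspectee (-6<4, -4<2); eliminate day 1.
Row day 2 is strictly dominated by row day 3 (-4>-6, -3>-6); eliminate day 2.
Column day 4 is strictly dominated by day 3 for the inspectee (-4<-3); eliminate day 4.
Only (day 3, day 3) remains, with payoff -4.

-4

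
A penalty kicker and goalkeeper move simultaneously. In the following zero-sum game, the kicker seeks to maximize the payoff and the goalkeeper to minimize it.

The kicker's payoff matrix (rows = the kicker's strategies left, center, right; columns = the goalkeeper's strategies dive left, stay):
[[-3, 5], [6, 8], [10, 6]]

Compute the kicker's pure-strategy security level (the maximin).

6

The worst-case payoff for each row is left: -3, center: 6, right: 6.
The best of these is 6.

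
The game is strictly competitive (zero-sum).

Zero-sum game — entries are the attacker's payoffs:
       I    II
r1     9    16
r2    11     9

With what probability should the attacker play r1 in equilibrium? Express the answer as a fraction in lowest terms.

2/9

Row minima are 9 and 9, so the attacker's maximin is 9; column maxima are 11 and 16, so the defender's minimax is 11. These differ, so the equilibrium is in mixed strategies.
Let the attacker play r1 with probability p. The defender is indifferent when 9p + 11(1−p) = 16p + 9(1−p), giving p = 2/9.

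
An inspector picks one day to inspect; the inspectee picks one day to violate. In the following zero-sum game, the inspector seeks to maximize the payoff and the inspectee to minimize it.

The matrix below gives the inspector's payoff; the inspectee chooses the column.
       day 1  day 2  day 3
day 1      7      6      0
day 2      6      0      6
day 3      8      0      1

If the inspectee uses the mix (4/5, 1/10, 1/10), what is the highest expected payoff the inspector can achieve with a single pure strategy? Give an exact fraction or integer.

day 1: (7)·(4/5) + (6)·(1/10) + (0)·(1/10) = 31/5.
day 2: (6)·(4/5) + (0)·(1/10) + (6)·(1/10) = 27/5.
day 3: (8)·(4/5) + (0)·(1/10) + (1)·(1/10) = 13/2.
The best pure response is day 3 with expected payoff 13/2.

13/2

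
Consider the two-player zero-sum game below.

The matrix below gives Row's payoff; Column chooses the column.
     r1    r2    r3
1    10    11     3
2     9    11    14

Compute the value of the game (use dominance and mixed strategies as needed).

113/12

Column r2 is strictly dominated by r1 for Column (it gives Row more in every row).
The remaining 2×2 game on (1, 2) × (r1, r3) has no saddle point. Let Row play 1 with probability p; indifference gives 10p + 9(1−p) = 3p + 14(1−p), so p = 5/12.
Similarly Column's optimal q on r1 is 11/12, and the value is 10·(11/12) + (3)·(1/12) = 113/12.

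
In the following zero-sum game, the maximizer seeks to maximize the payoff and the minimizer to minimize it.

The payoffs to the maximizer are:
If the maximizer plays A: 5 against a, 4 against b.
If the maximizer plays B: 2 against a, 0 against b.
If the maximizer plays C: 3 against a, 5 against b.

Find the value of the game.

13/3

Row B is strictly dominated by row C, so the maximizer never plays it.
The remaining 2×2 game on (A, C) × (a, b) has no saddle point. Let the maximizer play A with probability p; indifference gives 5p + 3(1−p) = 4p + 5(1−p), so p = 2/3.
Similarly the minimizer's optimal q on a is 1/3, and the value is 5·(1/3) + (4)·(2/3) = 13/3.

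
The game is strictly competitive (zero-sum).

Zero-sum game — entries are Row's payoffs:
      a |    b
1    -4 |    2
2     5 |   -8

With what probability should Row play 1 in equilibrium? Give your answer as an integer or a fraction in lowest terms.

Row minima are -4 and -8, so Row's maximin is -4; column maxima are 5 and 2, so Column's minimax is 2. These differ, so the equilibrium is in mixed strategies.
Let Row play 1 with probability p. Column is indifferent when −4p + 5(1−p) = 2p − 8(1−p), giving p = 13/19.

13/19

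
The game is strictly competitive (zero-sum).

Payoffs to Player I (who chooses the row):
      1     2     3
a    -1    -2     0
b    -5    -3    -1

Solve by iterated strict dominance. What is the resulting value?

Row b is strictly dominated by row a (-1>-5, -2>-3, 0>-1); eliminate b.
Column 3 is strictly dominated by 1 for Player II (-1<0); eliminate 3.
Column 1 is strictly dominated by 2 for Player II (-2<-1); eliminate 1.
Only (a, 2) remains, with payoff -2.

-2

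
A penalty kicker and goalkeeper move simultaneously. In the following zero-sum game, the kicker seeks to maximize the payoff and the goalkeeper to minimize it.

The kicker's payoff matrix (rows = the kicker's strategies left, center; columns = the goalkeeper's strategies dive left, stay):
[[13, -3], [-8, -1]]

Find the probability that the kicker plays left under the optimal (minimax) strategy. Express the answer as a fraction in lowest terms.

Row minima are -3 and -8, so the kicker's maximin is -3; column maxima are 13 and -1, so the goalkeeper's minimax is -1. These differ, so the equilibrium is in mixed strategies.
Let the kicker play left with probability p. The goalkeeper is indifferent when 13p − 8(1−p) = −3p − (1−p), giving p = 7/23.

7/23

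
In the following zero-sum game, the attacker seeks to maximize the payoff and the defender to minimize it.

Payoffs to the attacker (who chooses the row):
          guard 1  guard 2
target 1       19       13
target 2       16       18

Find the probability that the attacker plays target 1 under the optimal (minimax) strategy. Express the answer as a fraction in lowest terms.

Row minima are 13 and 16, so the attacker's maximin is 16; column maxima are 19 and 18, so the defender's minimax is 18. These differ, so the equilibrium is in mixed strategies.
Let the attacker play target 1 with probability p. The defender is indifferent when 19p + 16(1−p) = 13p + 18(1−p), giving p = 1/4.

1/4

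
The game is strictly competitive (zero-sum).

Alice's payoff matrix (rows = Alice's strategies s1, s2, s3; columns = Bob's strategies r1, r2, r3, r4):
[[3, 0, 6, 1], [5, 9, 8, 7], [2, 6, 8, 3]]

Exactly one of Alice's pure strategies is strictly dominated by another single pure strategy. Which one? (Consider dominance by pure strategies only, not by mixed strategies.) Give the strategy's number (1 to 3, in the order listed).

1

Compare s1 with s2: 5 > 3, 9 > 0, 8 > 6, 7 > 1.
So s2 strictly dominates s1 for Alice; s1 is strictly dominated.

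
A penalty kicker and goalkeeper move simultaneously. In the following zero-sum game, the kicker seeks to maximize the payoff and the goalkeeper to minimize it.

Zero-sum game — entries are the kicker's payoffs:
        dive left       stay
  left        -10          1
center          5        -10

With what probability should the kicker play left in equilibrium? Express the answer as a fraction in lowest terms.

15/26

Row minima are -10 and -10, so the kicker's maximin is -10; column maxima are 5 and 1, so the goalkeeper's minimax is 1. These differ, so the equilibrium is in mixed strategies.
Let the kicker play left with probability p. The goalkeeper is indifferent when −10p + 5(1−p) = p − 10(1−p), giving p = 15/26.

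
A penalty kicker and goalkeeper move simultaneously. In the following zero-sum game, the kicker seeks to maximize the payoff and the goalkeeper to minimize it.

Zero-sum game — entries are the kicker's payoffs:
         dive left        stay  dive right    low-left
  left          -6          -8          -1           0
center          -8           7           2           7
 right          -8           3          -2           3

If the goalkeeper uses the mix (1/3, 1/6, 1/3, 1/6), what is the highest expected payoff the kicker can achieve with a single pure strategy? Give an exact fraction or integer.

1/3

left: (-6)·(1/3) + (-8)·(1/6) + (-1)·(1/3) + (0)·(1/6) = -11/3.
center: (-8)·(1/3) + (7)·(1/6) + (2)·(1/3) + (7)·(1/6) = 1/3.
right: (-8)·(1/3) + (3)·(1/6) + (-2)·(1/3) + (3)·(1/6) = -7/3.
The best pure response is center with expected payoff 1/3.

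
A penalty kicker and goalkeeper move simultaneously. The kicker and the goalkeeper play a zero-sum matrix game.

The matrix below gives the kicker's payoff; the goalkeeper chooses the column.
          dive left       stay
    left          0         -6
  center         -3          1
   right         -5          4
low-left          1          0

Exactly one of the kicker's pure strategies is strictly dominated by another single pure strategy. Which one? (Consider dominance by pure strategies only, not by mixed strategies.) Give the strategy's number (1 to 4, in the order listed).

1

Compare left with low-left: 1 > 0, 0 > -6.
So low-left strictly dominates left for the kicker; left is strictly dominated.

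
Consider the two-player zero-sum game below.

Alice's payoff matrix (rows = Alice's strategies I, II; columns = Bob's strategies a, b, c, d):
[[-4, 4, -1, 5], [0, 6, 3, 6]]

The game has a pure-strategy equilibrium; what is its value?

Row minima: -4, 0 → Alice's maximin is 0.
Column maxima: 0, 6, 3, 6 → Bob's minimax is 0.
They coincide at (II, a), so the value is 0.

0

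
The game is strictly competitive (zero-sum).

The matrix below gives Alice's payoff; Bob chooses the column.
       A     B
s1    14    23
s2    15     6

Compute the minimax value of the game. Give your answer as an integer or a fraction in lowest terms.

29/2

Row minima are 14 and 6, so Alice's maximin is 14; column maxima are 15 and 23, so Bob's minimax is 15. These differ, so the equilibrium is in mixed strategies.
Let Alice play s1 with probability p. Bob is indifferent when 14p + 15(1−p) = 23p + 6(1−p), giving p = 1/2.
Let Bob play A with probability q. Alice is indifferent when 14q + 23(1−q) = 15q + 6(1−q), giving q = 17/18.
The value is 14·(17/18) + (23)·(1/18) = 29/2.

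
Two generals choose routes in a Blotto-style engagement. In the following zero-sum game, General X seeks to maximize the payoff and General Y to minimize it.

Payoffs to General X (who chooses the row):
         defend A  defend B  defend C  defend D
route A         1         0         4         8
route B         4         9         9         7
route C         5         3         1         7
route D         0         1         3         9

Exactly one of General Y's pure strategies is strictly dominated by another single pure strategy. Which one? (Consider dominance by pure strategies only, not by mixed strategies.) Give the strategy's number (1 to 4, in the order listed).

4

General Y prefers columns that give General X less. Compare defend D with defend A: 1 < 8, 4 < 7, 5 < 7, 0 < 9.
So defend A strictly dominates defend D for General Y; defend D is strictly dominated.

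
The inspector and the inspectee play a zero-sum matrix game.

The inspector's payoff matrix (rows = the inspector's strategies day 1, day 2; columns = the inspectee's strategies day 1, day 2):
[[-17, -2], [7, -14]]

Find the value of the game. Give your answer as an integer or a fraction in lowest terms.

Row minima are -17 and -14, so the inspector's maximin is -14; column maxima are 7 and -2, so the inspectee's minimax is -2. These differ, so the equilibrium is in mixed strategies.
Let the inspector play day 1 with probability p. The inspectee is indifferent when −17p + 7(1−p) = −2p − 14(1−p), giving p = 7/12.
Let the inspectee play day 1 with probability q. The inspector is indifferent when −17q − 2(1−q) = 7q − 14(1−q), giving q = 1/3.
The value is -17·(1/3) + (-2)·(2/3) = -7.

-7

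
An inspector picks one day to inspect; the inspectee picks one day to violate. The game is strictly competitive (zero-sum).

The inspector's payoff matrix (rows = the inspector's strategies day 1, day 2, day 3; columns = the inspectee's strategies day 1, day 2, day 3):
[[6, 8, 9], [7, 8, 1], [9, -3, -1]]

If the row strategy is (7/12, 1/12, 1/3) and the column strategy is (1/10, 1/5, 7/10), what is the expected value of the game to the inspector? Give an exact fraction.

Against (1/10, 1/5, 7/10), each row's expected payoff is day 1: 17/2; day 2: 3; day 3: -2/5.
Taking the (7/12, 1/12, 1/3)-weighted average: (7/12)·(17/2) + (1/12)·(3) + (1/3)·(-2/5) = 203/40.

203/40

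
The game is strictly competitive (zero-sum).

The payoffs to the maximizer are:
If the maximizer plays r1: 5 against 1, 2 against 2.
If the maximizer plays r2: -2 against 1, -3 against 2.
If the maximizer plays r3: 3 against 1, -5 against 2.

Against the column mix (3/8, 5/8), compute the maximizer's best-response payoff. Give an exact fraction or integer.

r1: (5)·(3/8) + (2)·(5/8) = 25/8.
r2: (-2)·(3/8) + (-3)·(5/8) = -21/8.
r3: (3)·(3/8) + (-5)·(5/8) = -2.
The best pure response is r1 with expected payoff 25/8.

25/8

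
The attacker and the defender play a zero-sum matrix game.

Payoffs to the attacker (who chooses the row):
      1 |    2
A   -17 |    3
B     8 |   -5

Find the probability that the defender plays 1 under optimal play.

Row minima are -17 and -5, so the attacker's maximin is -5; column maxima are 8 and 3, so the defender's minimax is 3. These differ, so the equilibrium is in mixed strategies.
Let the defender play 1 with probability q. The attacker is indifferent when −17q + 3(1−q) = 8q − 5(1−q), giving q = 8/33.

8/33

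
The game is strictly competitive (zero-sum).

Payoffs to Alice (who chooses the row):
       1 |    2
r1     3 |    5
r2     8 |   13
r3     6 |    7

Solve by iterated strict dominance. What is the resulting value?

8

Column 2 is strictly dominated by 1 for Bob (3<5, 8<13, 6<7); eliminate 2.
Row r3 is strictly dominated by row r2 (8>6); eliminate r3.
Row r1 is strictly dominated by row r2 (8>3); eliminate r1.
Only (r2, 1) remains, with payoff 8.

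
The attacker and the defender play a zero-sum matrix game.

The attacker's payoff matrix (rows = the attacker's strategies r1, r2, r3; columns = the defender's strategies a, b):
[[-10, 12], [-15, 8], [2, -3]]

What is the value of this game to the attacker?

-2/9

Row r2 is strictly dominated by row r1, so the attacker never plays it.
The remaining 2×2 game on (r1, r3) × (a, b) has no saddle point. Let the attacker play r1 with probability p; indifference gives −10p + 2(1−p) = 12p − 3(1−p), so p = 5/27.
Similarly the defender's optimal q on a is 5/9, and the value is -10·(5/9) + (12)·(4/9) = -2/9.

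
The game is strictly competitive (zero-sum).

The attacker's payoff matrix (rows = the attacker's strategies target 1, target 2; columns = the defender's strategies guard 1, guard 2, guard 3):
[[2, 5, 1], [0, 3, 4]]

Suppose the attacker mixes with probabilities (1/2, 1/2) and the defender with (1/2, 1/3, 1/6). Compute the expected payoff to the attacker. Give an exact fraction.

Against (1/2, 1/3, 1/6), each row's expected payoff is target 1: 17/6; target 2: 5/3.
Taking the (1/2, 1/2)-weighted average: (1/2)·(17/6) + (1/2)·(5/3) = 9/4.

9/4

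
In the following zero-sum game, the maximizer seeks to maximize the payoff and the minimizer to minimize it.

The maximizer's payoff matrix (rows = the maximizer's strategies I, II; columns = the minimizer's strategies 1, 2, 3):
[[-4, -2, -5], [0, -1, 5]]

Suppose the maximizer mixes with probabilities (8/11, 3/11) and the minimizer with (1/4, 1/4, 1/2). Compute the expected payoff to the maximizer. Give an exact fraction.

Against (1/4, 1/4, 1/2), each row's expected payoff is I: -4; II: 9/4.
Taking the (8/11, 3/11)-weighted average: (8/11)·(-4) + (3/11)·(9/4) = -101/44.

-101/44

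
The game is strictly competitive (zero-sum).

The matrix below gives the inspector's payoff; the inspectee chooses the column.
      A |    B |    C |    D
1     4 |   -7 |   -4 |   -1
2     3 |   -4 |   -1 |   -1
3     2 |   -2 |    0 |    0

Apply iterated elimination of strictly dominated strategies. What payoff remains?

-2

Column C is strictly dominated by B for the inspectee (-7<-4, -4<-1, -2<0); eliminate C.
Column D is strictly dominated by B for the inspectee (-7<-1, -4<-1, -2<0); eliminate D.
Column A is strictly dominated by B for the inspectee (-7<4, -4<3, -2<2); eliminate A.
Row 1 is strictly dominated by row 2 (-4>-7); eliminate 1.
Row 2 is strictly dominated by row 3 (-2>-4); eliminate 2.
Only (3, B) remains, with payoff -2.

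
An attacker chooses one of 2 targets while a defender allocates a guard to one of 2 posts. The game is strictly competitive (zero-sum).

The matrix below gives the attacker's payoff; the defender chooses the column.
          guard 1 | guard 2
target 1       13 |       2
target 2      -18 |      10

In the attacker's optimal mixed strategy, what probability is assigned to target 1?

28/39

Row minima are 2 and -18, so the attacker's maximin is 2; column maxima are 13 and 10, so the defender's minimax is 10. These differ, so the equilibrium is in mixed strategies.
Let the attacker play target 1 with probability p. The defender is indifferent when 13p − 18(1−p) = 2p + 10(1−p), giving p = 28/39.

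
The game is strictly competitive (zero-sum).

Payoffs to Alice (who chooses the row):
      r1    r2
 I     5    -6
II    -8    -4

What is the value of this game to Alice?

Row minima are -6 and -8, so Alice's maximin is -6; column maxima are 5 and -4, so Bob's minimax is -4. These differ, so the equilibrium is in mixed strategies.
Let Alice play I with probability p. Bob is indifferent when 5p − 8(1−p) = −6p − 4(1−p), giving p = 4/15.
Let Bob play r1 with probability q. Alice is indifferent when 5q − 6(1−q) = −8q − 4(1−q), giving q = 2/15.
The value is 5·(2/15) + (-6)·(13/15) = -68/15.

-68/15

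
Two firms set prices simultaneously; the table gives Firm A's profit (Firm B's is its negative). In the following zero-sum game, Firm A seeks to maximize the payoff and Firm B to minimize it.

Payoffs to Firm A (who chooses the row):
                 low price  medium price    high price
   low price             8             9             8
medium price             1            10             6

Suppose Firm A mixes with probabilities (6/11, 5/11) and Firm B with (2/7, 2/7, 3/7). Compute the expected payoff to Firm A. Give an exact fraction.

548/77

Against (2/7, 2/7, 3/7), each row's expected payoff is low price: 58/7; medium price: 40/7.
Taking the (6/11, 5/11)-weighted average: (6/11)·(58/7) + (5/11)·(40/7) = 548/77.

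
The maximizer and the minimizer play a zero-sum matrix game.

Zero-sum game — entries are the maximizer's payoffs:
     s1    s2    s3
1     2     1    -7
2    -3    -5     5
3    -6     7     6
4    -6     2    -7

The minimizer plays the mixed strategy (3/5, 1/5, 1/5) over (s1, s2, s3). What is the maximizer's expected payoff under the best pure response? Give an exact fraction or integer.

0

1: (2)·(3/5) + (1)·(1/5) + (-7)·(1/5) = 0.
2: (-3)·(3/5) + (-5)·(1/5) + (5)·(1/5) = -9/5.
3: (-6)·(3/5) + (7)·(1/5) + (6)·(1/5) = -1.
4: (-6)·(3/5) + (2)·(1/5) + (-7)·(1/5) = -23/5.
The best pure response is 1 with expected payoff 0.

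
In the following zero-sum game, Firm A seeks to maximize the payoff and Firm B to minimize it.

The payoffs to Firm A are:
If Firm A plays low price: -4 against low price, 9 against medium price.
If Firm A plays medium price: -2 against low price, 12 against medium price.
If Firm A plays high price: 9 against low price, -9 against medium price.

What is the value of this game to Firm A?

45/16

Row low price is strictly dominated by row medium price, so Firm A never plays it.
The remaining 2×2 game on (medium price, high price) × (low price, medium price) has no saddle point. Let Firm A play medium price with probability p; indifference gives −2p + 9(1−p) = 12p − 9(1−p), so p = 9/16.
Similarly Firm B's optimal q on low price is 21/32, and the value is -2·(21/32) + (12)·(11/32) = 45/16.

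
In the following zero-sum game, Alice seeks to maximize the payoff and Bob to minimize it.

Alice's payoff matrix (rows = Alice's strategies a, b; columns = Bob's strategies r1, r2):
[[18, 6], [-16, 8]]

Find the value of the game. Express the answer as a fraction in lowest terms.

Row minima are 6 and -16, so Alice's maximin is 6; column maxima are 18 and 8, so Bob's minimax is 8. These differ, so the equilibrium is in mixed strategies.
Let Alice play a with probability p. Bob is indifferent when 18p − 16(1−p) = 6p + 8(1−p), giving p = 2/3.
Let Bob play r1 with probability q. Alice is indifferent when 18q + 6(1−q) = −16q + 8(1−q), giving q = 1/18.
The value is 18·(1/18) + (6)·(17/18) = 20/3.

20/3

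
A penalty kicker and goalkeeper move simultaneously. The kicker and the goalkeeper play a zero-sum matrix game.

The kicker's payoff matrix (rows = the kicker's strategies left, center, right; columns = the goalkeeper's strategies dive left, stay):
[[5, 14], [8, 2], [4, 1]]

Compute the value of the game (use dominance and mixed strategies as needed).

Row right is strictly dominated by row center, so the kicker never plays it.
The remaining 2×2 game on (left, center) × (dive left, stay) has no saddle point. Let the kicker play left with probability p; indifference gives 5p + 8(1−p) = 14p + 2(1−p), so p = 2/5.
Similarly the goalkeeper's optimal q on dive left is 4/5, and the value is 5·(4/5) + (14)·(1/5) = 34/5.

34/5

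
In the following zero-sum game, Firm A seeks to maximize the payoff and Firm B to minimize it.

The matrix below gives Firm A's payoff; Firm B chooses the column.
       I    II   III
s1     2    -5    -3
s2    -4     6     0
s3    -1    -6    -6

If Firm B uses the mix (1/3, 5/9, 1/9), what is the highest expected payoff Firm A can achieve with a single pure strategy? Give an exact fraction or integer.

s1: (2)·(1/3) + (-5)·(5/9) + (-3)·(1/9) = -22/9.
s2: (-4)·(1/3) + (6)·(5/9) + (0)·(1/9) = 2.
s3: (-1)·(1/3) + (-6)·(5/9) + (-6)·(1/9) = -13/3.
The best pure response is s2 with expected payoff 2.

2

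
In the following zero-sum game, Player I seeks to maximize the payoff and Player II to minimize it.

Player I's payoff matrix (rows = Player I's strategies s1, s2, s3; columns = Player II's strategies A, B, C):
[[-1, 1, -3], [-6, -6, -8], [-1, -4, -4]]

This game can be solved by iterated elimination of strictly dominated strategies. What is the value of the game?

-3

Column A is strictly dominated by C for Player II (-3<-1, -8<-6, -4<-1); eliminate A.
Row s2 is strictly dominated by row s1 (1>-6, -3>-8); eliminate s2.
Row s3 is strictly dominated by row s1 (1>-4, -3>-4); eliminate s3.
Column B is strictly dominated by C for Player II (-3<1); eliminate B.
Only (s1, C) remains, with payoff -3.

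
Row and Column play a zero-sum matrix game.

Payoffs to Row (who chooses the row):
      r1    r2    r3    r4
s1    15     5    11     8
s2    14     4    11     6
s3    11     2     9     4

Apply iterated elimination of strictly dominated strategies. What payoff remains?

Row s3 is strictly dominated by row s1 (15>11, 5>2, 11>9, 8>4); eliminate s3.
Column r3 is strictly dominated by r2 for Column (5<11, 4<11); eliminate r3.
Column r1 is strictly dominated by r2 for Column (5<15, 4<14); eliminate r1.
Column r4 is strictly dominated by r2 for Column (5<8, 4<6); eliminate r4.
Row s2 is strictly dominated by row s1 (5>4); eliminate s2.
Only (s1, r2) remains, with payoff 5.

5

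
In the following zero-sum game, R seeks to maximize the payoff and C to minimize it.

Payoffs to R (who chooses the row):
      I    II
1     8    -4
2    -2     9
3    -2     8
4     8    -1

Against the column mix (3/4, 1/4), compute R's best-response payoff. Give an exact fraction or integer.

23/4

1: (8)·(3/4) + (-4)·(1/4) = 5.
2: (-2)·(3/4) + (9)·(1/4) = 3/4.
3: (-2)·(3/4) + (8)·(1/4) = 1/2.
4: (8)·(3/4) + (-1)·(1/4) = 23/4.
The best pure response is 4 with expected payoff 23/4.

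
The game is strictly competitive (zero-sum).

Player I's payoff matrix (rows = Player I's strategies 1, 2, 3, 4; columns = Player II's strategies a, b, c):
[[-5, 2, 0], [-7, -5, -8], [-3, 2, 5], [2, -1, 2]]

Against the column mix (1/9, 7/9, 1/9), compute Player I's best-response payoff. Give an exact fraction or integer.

16/9

1: (-5)·(1/9) + (2)·(7/9) + (0)·(1/9) = 1.
2: (-7)·(1/9) + (-5)·(7/9) + (-8)·(1/9) = -50/9.
3: (-3)·(1/9) + (2)·(7/9) + (5)·(1/9) = 16/9.
4: (2)·(1/9) + (-1)·(7/9) + (2)·(1/9) = -1/3.
The best pure response is 3 with expected payoff 16/9.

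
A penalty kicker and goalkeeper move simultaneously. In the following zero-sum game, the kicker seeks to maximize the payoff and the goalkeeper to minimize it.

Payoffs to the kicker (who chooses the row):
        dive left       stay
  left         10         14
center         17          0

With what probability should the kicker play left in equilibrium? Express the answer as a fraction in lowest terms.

17/21

Row minima are 10 and 0, so the kicker's maximin is 10; column maxima are 17 and 14, so the goalkeeper's minimax is 14. These differ, so the equilibrium is in mixed strategies.
Let the kicker play left with probability p. The goalkeeper is indifferent when 10p + 17(1−p) = 14p, giving p = 17/21.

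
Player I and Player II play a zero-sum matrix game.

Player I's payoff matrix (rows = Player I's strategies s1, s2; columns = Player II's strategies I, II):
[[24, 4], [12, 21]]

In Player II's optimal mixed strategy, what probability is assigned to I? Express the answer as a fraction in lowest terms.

17/29

Row minima are 4 and 12, so Player I's maximin is 12; column maxima are 24 and 21, so Player II's minimax is 21. These differ, so the equilibrium is in mixed strategies.
Let Player II play I with probability q. Player I is indifferent when 24q + 4(1−q) = 12q + 21(1−q), giving q = 17/29.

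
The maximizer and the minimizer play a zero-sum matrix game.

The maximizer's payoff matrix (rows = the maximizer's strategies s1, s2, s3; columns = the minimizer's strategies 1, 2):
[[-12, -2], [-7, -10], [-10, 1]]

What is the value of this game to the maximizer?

-107/14

Row s1 is strictly dominated by row s3, so the maximizer never plays it.
The remaining 2×2 game on (s2, s3) × (1, 2) has no saddle point. Let the maximizer play s2 with probability p; indifference gives −7p − 10(1−p) = −10p + (1−p), so p = 11/14.
Similarly the minimizer's optimal q on 1 is 11/14, and the value is -7·(11/14) + (-10)·(3/14) = -107/14.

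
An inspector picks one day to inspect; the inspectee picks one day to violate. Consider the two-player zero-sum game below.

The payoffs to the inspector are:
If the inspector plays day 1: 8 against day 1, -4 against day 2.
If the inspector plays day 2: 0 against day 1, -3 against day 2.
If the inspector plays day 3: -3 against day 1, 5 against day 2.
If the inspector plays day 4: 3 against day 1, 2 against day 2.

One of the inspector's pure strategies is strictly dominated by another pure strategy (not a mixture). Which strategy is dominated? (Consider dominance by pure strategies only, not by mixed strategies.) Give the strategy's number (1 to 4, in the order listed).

Compare day 2 with day 4: 3 > 0, 2 > -3.
So day 4 strictly dominates day 2 for the inspector; day 2 is strictly dominated.

2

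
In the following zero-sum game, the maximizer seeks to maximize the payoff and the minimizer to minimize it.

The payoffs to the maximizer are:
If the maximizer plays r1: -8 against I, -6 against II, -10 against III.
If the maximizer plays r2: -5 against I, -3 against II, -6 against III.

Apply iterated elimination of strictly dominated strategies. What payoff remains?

Row r1 is strictly dominated by row r2 (-5>-8, -3>-6, -6>-10); eliminate r1.
Column I is strictly dominated by III for the minimizer (-6<-5); eliminate I.
Column II is strictly dominated by III for the minimizer (-6<-3); eliminate II.
Only (r2, III) remains, with payoff -6.

-6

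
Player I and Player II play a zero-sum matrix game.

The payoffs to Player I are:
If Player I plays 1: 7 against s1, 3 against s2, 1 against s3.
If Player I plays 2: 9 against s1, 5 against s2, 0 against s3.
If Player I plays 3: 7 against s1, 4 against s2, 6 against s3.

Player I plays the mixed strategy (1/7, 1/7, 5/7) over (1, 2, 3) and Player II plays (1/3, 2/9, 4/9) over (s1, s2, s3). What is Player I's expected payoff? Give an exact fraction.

Against (1/3, 2/9, 4/9), each row's expected payoff is 1: 31/9; 2: 37/9; 3: 53/9.
Taking the (1/7, 1/7, 5/7)-weighted average: (1/7)·(31/9) + (1/7)·(37/9) + (5/7)·(53/9) = 37/7.

37/7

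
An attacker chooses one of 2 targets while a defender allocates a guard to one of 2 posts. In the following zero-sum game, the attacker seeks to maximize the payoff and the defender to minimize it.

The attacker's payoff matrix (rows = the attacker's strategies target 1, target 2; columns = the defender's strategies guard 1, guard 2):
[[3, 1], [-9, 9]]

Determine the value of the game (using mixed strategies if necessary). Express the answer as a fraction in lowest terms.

9/5

Row minima are 1 and -9, so the attacker's maximin is 1; column maxima are 3 and 9, so the defender's minimax is 3. These differ, so the equilibrium is in mixed strategies.
Let the attacker play target 1 with probability p. The defender is indifferent when 3p − 9(1−p) = p + 9(1−p), giving p = 9/10.
Let the defender play guard 1 with probability q. The attacker is indifferent when 3q + (1−q) = −9q + 9(1−q), giving q = 2/5.
The value is 3·(2/5) + (1)·(3/5) = 9/5.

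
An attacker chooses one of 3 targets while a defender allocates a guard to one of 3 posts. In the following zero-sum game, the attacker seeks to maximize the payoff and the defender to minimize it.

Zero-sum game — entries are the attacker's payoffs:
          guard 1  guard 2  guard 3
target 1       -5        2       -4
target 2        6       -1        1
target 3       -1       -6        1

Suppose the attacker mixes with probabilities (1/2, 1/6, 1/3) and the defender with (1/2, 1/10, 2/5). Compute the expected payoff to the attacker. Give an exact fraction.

-49/30

Against (1/2, 1/10, 2/5), each row's expected payoff is target 1: -39/10; target 2: 33/10; target 3: -7/10.
Taking the (1/2, 1/6, 1/3)-weighted average: (1/2)·(-39/10) + (1/6)·(33/10) + (1/3)·(-7/10) = -49/30.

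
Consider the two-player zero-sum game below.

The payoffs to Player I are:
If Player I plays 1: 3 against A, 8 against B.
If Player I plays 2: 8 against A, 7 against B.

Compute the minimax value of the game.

43/6

Row minima are 3 and 7, so Player I's maximin is 7; column maxima are 8 and 8, so Player II's minimax is 8. These differ, so the equilibrium is in mixed strategies.
Let Player I play 1 with probability p. Player II is indifferent when 3p + 8(1−p) = 8p + 7(1−p), giving p = 1/6.
Let Player II play A with probability q. Player I is indifferent when 3q + 8(1−q) = 8q + 7(1−q), giving q = 1/6.
The value is 3·(1/6) + (8)·(5/6) = 43/6.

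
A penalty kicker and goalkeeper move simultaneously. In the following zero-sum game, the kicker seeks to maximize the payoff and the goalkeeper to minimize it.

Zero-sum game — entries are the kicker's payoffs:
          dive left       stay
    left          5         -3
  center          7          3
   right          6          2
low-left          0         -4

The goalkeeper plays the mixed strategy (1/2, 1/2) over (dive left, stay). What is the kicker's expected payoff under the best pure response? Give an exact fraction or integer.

5

left: (5)·(1/2) + (-3)·(1/2) = 1.
center: (7)·(1/2) + (3)·(1/2) = 5.
right: (6)·(1/2) + (2)·(1/2) = 4.
low-left: (0)·(1/2) + (-4)·(1/2) = -2.
The best pure response is center with expected payoff 5.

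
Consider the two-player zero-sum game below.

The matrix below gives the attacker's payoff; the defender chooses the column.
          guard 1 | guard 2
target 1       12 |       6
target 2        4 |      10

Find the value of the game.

8

Row minima are 6 and 4, so the attacker's maximin is 6; column maxima are 12 and 10, so the defender's minimax is 10. These differ, so the equilibrium is in mixed strategies.
Let the attacker play target 1 with probability p. The defender is indifferent when 12p + 4(1−p) = 6p + 10(1−p), giving p = 1/2.
Let the defender play guard 1 with probability q. The attacker is indifferent when 12q + 6(1−q) = 4q + 10(1−q), giving q = 1/3.
The value is 12·(1/3) + (6)·(2/3) = 8.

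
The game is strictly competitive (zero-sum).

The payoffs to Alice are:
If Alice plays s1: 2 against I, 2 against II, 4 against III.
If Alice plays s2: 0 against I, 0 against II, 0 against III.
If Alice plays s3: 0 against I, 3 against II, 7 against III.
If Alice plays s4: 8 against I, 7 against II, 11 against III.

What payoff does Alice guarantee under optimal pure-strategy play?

Row minima: 2, 0, 0, 7 → Alice's maximin is 7.
Column maxima: 8, 7, 11 → Bob's minimax is 7.
They coincide at (s4, II), so the value is 7.

7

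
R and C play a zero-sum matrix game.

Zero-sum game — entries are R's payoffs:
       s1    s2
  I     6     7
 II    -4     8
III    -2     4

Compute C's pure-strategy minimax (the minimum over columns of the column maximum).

6

The worst case (largest entry) in each column is s1: 6, s2: 8.
The best (smallest) of these is 6.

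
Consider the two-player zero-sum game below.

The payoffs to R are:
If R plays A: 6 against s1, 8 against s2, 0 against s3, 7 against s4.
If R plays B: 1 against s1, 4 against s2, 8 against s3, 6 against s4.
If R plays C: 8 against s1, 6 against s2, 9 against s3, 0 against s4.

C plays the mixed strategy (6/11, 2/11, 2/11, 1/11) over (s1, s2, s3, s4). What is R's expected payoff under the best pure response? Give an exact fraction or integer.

A: (6)·(6/11) + (8)·(2/11) + (0)·(2/11) + (7)·(1/11) = 59/11.
B: (1)·(6/11) + (4)·(2/11) + (8)·(2/11) + (6)·(1/11) = 36/11.
C: (8)·(6/11) + (6)·(2/11) + (9)·(2/11) + (0)·(1/11) = 78/11.
The best pure response is C with expected payoff 78/11.

78/11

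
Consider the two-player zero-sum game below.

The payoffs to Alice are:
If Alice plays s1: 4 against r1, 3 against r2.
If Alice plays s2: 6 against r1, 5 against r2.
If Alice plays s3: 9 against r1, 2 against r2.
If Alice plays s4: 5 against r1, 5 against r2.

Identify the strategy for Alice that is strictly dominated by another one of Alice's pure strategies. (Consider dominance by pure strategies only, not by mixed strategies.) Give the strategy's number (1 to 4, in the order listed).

1

Compare s1 with s2: 6 > 4, 5 > 3.
So s2 strictly dominates s1 for Alice; s1 is strictly dominated.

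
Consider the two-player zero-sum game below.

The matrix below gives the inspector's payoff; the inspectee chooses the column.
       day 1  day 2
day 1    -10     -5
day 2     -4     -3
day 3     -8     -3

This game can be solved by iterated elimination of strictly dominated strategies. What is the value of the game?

Column day 2 is strictly dominated by day 1 for the inspectee (-10<-5, -4<-3, -8<-3); eliminate day 2.
Row day 1 is strictly dominated by row day 2 (-4>-10); eliminate day 1.
Row day 3 is strictly dominated by row day 2 (-4>-8); eliminate day 3.
Only (day 2, day 1) remains, with payoff -4.

-4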